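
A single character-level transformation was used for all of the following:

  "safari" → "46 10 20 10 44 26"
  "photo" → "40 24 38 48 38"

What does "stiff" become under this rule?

46 48 26 20 20

Each letter becomes 2×(its alphabet position, a=1..z=26) + 8.
Applying it to stiff: s=19→46, t=20→48, i=9→26, f=6→20, f=6→20.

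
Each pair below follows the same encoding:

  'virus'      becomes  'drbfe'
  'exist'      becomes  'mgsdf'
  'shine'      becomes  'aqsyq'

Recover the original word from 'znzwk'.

In virus: v→d is +8, i→r is +9, r→b is +10, u→f is +11 — the shift increases by 1 each position. Each letter shifts forward by (position + 8), i.e. 8, 9, 10, … — the shift grows by one for each successive letter.
Undoing it on znzwk: z−8=r, n−9=e, z−10=p, w−11=l, k−12=y.

reply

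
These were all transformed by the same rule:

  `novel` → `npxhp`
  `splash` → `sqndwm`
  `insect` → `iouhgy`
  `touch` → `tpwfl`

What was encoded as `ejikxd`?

The shift increases by 1 at each position, starting from +0: 0, 1, 2, ….
Undoing it on ejikxd: e−0=e, j−1=i, i−2=g, k−3=h, x−4=t, d−5=y.

eighty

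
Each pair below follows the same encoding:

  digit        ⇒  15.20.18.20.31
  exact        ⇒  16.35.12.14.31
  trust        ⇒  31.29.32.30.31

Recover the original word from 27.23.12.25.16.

The number is (letter's place in the alphabet, a=1) + 11.
Decoding 27.23.12.25.16: 27→(27−11)÷1=16=p, 23→(23−11)÷1=12=l, 12→(12−11)÷1=1=a, 25→(25−11)÷1=14=n, 16→(16−11)÷1=5=e.

plane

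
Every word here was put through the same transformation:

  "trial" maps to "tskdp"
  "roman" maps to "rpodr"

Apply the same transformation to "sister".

sjuwiw

In trial: t→t is +0, r→s is +1, i→k is +2, a→d is +3 — the shift increases by 1 each position. Letter i (0-indexed) is shifted by i+0, so successive shifts are 0, 1, 2, ….
For sister: s+0=s, i+1=j, s+2=u, t+3=w, e+4=i, r+5=w.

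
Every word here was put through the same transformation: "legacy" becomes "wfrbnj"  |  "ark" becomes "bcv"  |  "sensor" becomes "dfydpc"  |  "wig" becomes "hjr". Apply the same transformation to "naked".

The shift depends on letter class: consonant l→w is +11, but vowel e→f is +1. Two shifts are in play — +1 for a/e/i/o/u, +11 for every other letter.
On naked: n(cons)+11=y, a(vowel)+1=b, k(cons)+11=v, e(vowel)+1=f, d(cons)+11=o.

ybvfo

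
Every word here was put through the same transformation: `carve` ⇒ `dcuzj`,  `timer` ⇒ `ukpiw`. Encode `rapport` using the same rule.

Each letter shifts forward by (position + 1), i.e. 1, 2, 3, … — the shift grows by one for each successive letter.
For rapport: r+1=s, a+2=c, p+3=s, p+4=t, o+5=t, r+6=x, t+7=a.

scsttxa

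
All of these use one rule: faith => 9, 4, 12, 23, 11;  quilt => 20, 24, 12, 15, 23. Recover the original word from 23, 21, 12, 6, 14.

trick

Each letter is replaced by its alphabet position (a=1..z=26) + 3.
Undoing it on 23, 21, 12, 6, 14: 23→(23−3)÷1=20=t, 21→(21−3)÷1=18=r, 12→(12−3)÷1=9=i, 6→(6−3)÷1=3=c, 14→(14−3)÷1=11=k.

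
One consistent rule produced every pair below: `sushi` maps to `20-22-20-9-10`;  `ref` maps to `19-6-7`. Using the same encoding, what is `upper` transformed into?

s is letter #19 and maps to 20: an offset of 1. Letters become their 1-based position plus 1 (so a→2, b→3, …).
Applying it to upper: u=21→22, p=16→17, p=16→17, e=5→6, r=18→19.

22-17-17-6-19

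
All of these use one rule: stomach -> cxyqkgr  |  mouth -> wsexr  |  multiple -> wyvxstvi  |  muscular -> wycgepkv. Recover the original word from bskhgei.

roadway

A repeating key of period 2 is used — shifts +10, +4 over and over.
Decoding bskhgei: b−10=r, s−4=o, k−10=a, h−4=d, g−10=w, e−4=a, i−10=y.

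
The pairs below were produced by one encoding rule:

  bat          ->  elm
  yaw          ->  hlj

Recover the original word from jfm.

buy

The output letters match the input read backwards, each shifted +11: bat reversed is tab. Read the word backwards and shift each letter +11.
Undoing it on jfm: shift back: j−11=y, f−11=u, m−11=b → yub; then reverse → buy.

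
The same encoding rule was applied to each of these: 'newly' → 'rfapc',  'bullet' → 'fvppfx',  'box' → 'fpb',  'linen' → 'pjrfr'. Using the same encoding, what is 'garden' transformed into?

The shift depends on letter class: consonant n→r is +4, but vowel e→f is +1. Two shifts are in play — +1 for a/e/i/o/u, +4 for every other letter.
On garden: g(cons)+4=k, a(vowel)+1=b, r(cons)+4=v, d(cons)+4=h, e(vowel)+1=f, n(cons)+4=r.

kbvhfr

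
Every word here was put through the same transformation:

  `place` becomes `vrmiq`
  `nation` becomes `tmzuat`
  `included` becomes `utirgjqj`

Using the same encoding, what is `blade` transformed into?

The shift depends on letter class: consonant p→v is +6, but vowel a→m is +12. Two shifts are in play — +12 for a/e/i/o/u, +6 for every other letter.
Applying it to blade: b(cons)+6=h, l(cons)+6=r, a(vowel)+12=m, d(cons)+6=j, e(vowel)+12=q.

hrmjq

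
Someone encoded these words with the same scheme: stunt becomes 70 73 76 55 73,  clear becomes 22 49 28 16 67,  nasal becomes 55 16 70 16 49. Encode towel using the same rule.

s(#19)→70 and t(#20)→73: differences scale by 3, so n = 3·pos + 13. The formula is n = 3×(alphabet index, a=1) + 13.
Applying it to towel: t=20→73, o=15→58, w=23→82, e=5→28, l=12→49.

73 58 82 28 49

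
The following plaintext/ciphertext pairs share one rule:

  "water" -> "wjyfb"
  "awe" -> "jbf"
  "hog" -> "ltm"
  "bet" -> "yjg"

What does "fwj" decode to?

era

Read the word backwards and shift each letter +5.
Decoding fwj: shift back: f−5=a, w−5=r, j−5=e → are; then reverse → era.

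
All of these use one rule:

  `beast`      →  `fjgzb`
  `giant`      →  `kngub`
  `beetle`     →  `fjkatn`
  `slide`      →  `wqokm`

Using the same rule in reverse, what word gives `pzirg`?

In beast: b→f is +4, e→j is +5, a→g is +6, s→z is +7 — the shift increases by 1 each position. Each letter shifts forward by (position + 4), i.e. 4, 5, 6, … — the shift grows by one for each successive letter.
Decoding pzirg: p−4=l, z−5=u, i−6=c, r−7=k, g−8=y.

lucky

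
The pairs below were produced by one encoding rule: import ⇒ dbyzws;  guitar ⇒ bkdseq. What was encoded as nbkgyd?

toward

The output letters match the input read backwards, each shifted +10: import reversed is tropmi. Read the word backwards and shift each letter +10.
Undoing it on nbkgyd: shift back: n−10=d, b−10=r, k−10=a, g−10=w, y−10=o, d−10=t → drawot; then reverse → toward.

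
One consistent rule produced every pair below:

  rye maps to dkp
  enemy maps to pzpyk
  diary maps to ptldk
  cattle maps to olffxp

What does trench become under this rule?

fdpzot

The rule splits by letter class: vowels +11, consonants +12.
On trench: t(cons)+12=f, r(cons)+12=d, e(vowel)+11=p, n(cons)+12=z, c(cons)+12=o, h(cons)+12=t.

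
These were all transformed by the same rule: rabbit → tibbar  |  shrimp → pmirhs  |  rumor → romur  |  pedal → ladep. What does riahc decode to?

chair

The output letters match the input read backwards: rabbit reversed is tibbar. The word is simply reversed.
Undoing it on riahc: then reverse → chair.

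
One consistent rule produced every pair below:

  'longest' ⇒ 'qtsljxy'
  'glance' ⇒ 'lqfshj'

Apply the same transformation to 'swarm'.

xbfwr

Each letter is shifted forward by 5 in the alphabet (a Caesar shift of +5).
On swarm: s+5=x, w+5=b, a+5=f, r+5=w, m+5=r.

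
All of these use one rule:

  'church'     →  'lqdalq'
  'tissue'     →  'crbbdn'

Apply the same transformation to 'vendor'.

enwmxa

Compare letters: c→l is +9, h→q is +9, u→d is +9 — a constant shift. Every letter moves 9 places later in the alphabet, wrapping around z→a.
Applying it to vendor: v+9=e, e+9=n, n+9=w, d+9=m, o+9=x, r+9=a.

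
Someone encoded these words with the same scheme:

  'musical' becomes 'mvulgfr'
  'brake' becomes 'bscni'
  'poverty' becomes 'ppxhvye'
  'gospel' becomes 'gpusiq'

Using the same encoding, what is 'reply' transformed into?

Each letter shifts forward by its position index (0, 1, 2, …) — the shift grows by one for each successive letter.
Applying it to reply: r+0=r, e+1=f, p+2=r, l+3=o, y+4=c.

rfroc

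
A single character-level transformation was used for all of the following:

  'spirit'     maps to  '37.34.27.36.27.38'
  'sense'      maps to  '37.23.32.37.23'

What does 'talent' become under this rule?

Letters become their 1-based position plus 18 (so a→19, b→20, …).
Applying it to talent: t=20→38, a=1→19, l=12→30, e=5→23, n=14→32, t=20→38.

38.19.30.23.32.38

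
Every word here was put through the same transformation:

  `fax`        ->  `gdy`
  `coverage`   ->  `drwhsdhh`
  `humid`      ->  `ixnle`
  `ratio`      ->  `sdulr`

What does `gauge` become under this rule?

hdxhh

The shift depends on letter class: consonant f→g is +1, but vowel a→d is +3. Two shifts are in play — +3 for a/e/i/o/u, +1 for every other letter.
On gauge: g(cons)+1=h, a(vowel)+3=d, u(vowel)+3=x, g(cons)+1=h, e(vowel)+3=h.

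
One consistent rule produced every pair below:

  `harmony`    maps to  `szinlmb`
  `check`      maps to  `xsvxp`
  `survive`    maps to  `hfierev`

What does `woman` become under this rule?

dlnzm

Each pair mirrors across the alphabet (h↔s, a↔z, r↔i): positions sum to 25. Each letter is replaced by its mirror in the alphabet: a↔z, b↔y, c↔x, and so on (the Atbash cipher).
On woman: w↔d, o↔l, m↔n, a↔z, n↔m.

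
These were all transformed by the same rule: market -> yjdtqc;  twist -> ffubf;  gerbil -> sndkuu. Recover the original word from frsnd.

Shifts by position in market: pos 0: m→y (+12), pos 1: a→j (+9), pos 2: r→d (+12), pos 3: k→t (+9) — repeating every 2. The shifts repeat in a cycle of length 2: positions 0,1,… shift by +12, +9, then the pattern repeats.
Undoing it on frsnd: f−12=t, r−9=i, s−12=g, n−9=e, d−12=r.

tiger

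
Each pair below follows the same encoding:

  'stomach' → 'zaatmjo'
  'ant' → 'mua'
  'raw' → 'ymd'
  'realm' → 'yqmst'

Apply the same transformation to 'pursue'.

The shift depends on letter class: consonant s→z is +7, but vowel o→a is +12. Two shifts are in play — +12 for a/e/i/o/u, +7 for every other letter.
On pursue: p(cons)+7=w, u(vowel)+12=g, r(cons)+7=y, s(cons)+7=z, u(vowel)+12=g, e(vowel)+12=q.

wgyzgq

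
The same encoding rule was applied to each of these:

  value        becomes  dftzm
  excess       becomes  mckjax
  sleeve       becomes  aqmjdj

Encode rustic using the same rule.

zzayqh

Shifts by position in value: pos 0: v→d (+8), pos 1: a→f (+5), pos 2: l→t (+8), pos 3: u→z (+5) — repeating every 2. The shifts repeat in a cycle of length 2: positions 0,1,… shift by +8, +5, then the pattern repeats.
Applying it to rustic: r+8=z, u+5=z, s+8=a, t+5=y, i+8=q, c+5=h.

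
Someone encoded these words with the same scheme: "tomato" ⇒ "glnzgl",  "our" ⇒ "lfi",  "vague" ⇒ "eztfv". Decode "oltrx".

logic

Each pair mirrors across the alphabet (t↔g, o↔l, m↔n): positions sum to 25. Letters are reflected about the middle of the alphabet (position → 25−position): Atbash.
Reversing it on oltrx: o↔l, l↔o, t↔g, r↔i, x↔c.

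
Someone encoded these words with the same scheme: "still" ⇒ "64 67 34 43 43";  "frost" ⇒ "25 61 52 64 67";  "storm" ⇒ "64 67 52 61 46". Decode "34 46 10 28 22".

image

s(#19)→64 and t(#20)→67: differences scale by 3, so n = 3·pos + 7. With a=1..z=26, the number is 3·pos + 7.
Reversing it on 34 46 10 28 22: 34→(34−7)÷3=9=i, 46→(46−7)÷3=13=m, 10→(10−7)÷3=1=a, 28→(28−7)÷3=7=g, 22→(22−7)÷3=5=e.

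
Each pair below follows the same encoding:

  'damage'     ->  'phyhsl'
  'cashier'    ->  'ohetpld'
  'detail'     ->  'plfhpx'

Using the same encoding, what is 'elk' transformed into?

The rule splits by letter class: vowels +7, consonants +12.
For elk: e(vowel)+7=l, l(cons)+12=x, k(cons)+12=w.

lxw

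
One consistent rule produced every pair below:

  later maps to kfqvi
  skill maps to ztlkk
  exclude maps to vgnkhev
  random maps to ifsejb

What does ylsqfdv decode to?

vintage

l(11)→k(10) and a(0)→f(5) fit y≡17x+5 (mod 26); the inverse of 17 mod 26 is 23. This is an affine cipher: with a=0,…,z=25, each position x becomes (17x+5) mod 26.
Undoing it on ylsqfdv: y(24)→23·(24−5)≡21=v; l(11)→23·(11−5)≡8=i; s(18)→23·(18−5)≡13=n; q(16)→23·(16−5)≡19=t; f(5)→23·(5−5)≡0=a; d(3)→23·(3−5)≡6=g; v(21)→23·(21−5)≡4=e (all mod 26).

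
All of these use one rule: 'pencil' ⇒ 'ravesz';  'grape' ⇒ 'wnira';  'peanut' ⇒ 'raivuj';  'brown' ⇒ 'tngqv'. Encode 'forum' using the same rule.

lgnuk

p(15)→r(17) and e(4)→a(0) fit y≡11x+8 (mod 26); the inverse of 11 mod 26 is 19. Treating letters as 0–25, the rule is x ↦ 11x + 8 (mod 26).
On forum: f(5)→11·5+8≡11=l; o(14)→11·14+8≡6=g; r(17)→11·17+8≡13=n; u(20)→11·20+8≡20=u; m(12)→11·12+8≡10=k (all mod 26).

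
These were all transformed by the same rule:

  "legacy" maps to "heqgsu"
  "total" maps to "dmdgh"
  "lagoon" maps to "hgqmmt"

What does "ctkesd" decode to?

insect

This is an affine cipher: with a=0,…,z=25, each position x becomes (19x+6) mod 26.
Reversing it on ctkesd: c(2)→11·(2−6)≡8=i; t(19)→11·(19−6)≡13=n; k(10)→11·(10−6)≡18=s; e(4)→11·(4−6)≡4=e; s(18)→11·(18−6)≡2=c; d(3)→11·(3−6)≡19=t (all mod 26).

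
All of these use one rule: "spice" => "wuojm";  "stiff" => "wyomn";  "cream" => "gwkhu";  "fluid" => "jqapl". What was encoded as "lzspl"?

humid

In spice: s→w is +4, p→u is +5, i→o is +6, c→j is +7 — the shift increases by 1 each position. Letter i (0-indexed) is shifted by i+4, so successive shifts are 4, 5, 6, ….
Reversing it on lzspl: l−4=h, z−5=u, s−6=m, p−7=i, l−8=d.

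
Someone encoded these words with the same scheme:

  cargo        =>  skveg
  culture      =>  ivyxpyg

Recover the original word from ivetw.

spare

The output letters match the input read backwards, each shifted +4: cargo reversed is ograc. Two steps: reverse the string, then apply a Caesar shift of +4.
Undoing it on ivetw: shift back: i−4=e, v−4=r, e−4=a, t−4=p, w−4=s → eraps; then reverse → spare.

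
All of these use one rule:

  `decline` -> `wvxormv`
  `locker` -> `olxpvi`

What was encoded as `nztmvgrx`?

magnetic

Each pair mirrors across the alphabet (d↔w, e↔v, c↔x): positions sum to 25. This is the alphabet-reversal cipher (Atbash): a becomes z, b becomes y, etc.
Reversing it on nztmvgrx: n↔m, z↔a, t↔g, m↔n, v↔e, g↔t, r↔i, x↔c.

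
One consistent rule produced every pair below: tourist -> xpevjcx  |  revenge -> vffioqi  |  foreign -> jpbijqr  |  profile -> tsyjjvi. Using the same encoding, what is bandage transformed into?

It's a Vigenère-style cipher with numeric key [4,1,10]: position i shifts by key[i mod 3].
For bandage: b+4=f, a+1=b, n+10=x, d+4=h, a+1=b, g+10=q, e+4=i.

fbxhbqi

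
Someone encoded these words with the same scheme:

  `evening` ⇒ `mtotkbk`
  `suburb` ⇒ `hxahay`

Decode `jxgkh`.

The output letters match the input read backwards, each shifted +6: evening reversed is gnineve. Two steps: reverse the string, then apply a Caesar shift of +6.
Decoding jxgkh: shift back: j−6=d, x−6=r, g−6=a, k−6=e, h−6=b → draeb; then reverse → beard.

beard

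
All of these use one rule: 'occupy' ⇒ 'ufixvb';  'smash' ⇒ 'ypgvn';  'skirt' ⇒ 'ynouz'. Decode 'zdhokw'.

tablet

Shifts by position in occupy: pos 0: o→u (+6), pos 1: c→f (+3), pos 2: c→i (+6), pos 3: u→x (+3) — repeating every 2. The shifts repeat in a cycle of length 2: positions 0,1,… shift by +6, +3, then the pattern repeats.
Reversing it on zdhokw: z−6=t, d−3=a, h−6=b, o−3=l, k−6=e, w−3=t.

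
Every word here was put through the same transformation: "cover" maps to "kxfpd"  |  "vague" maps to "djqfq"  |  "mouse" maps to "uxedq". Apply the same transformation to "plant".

xukyf

In cover: c→k is +8, o→x is +9, v→f is +10, e→p is +11 — the shift increases by 1 each position. Letter i (0-indexed) is shifted by i+8, so successive shifts are 8, 9, 10, ….
Applying it to plant: p+8=x, l+9=u, a+10=k, n+11=y, t+12=f.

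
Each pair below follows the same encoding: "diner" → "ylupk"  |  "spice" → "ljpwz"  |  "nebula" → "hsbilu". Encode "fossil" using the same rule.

spzzvm

Read the word backwards and shift each letter +7.
On fossil: reverse → lissof; then shift: l+7=s, i+7=p, s+7=z, s+7=z, o+7=v, f+7=m.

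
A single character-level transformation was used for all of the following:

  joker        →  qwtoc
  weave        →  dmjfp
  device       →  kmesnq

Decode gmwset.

zenith

In joker: j→q is +7, o→w is +8, k→t is +9, e→o is +10 — the shift increases by 1 each position. The shift increases by 1 at each position, starting from +7: 7, 8, 9, ….
Undoing it on gmwset: g−7=z, m−8=e, w−9=n, s−10=i, e−11=t, t−12=h.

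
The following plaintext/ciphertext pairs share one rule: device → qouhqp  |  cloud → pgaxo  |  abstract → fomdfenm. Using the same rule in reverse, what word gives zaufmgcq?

equation

The output letters match the input read backwards, each shifted +12: device reversed is ecived. Two steps: reverse the string, then apply a Caesar shift of +12.
Decoding zaufmgcq: shift back: z−12=n, a−12=o, u−12=i, f−12=t, m−12=a, g−12=u, c−12=q, q−12=e → noitauqe; then reverse → equation.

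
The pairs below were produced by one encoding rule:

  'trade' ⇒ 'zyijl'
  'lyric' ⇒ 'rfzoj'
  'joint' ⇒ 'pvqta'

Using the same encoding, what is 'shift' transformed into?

Shifts by position in trade: pos 0: t→z (+6), pos 1: r→y (+7), pos 2: a→i (+8), pos 3: d→j (+6), pos 4: e→l (+7) — repeating every 3. It's a Vigenère-style cipher with numeric key [6,7,8]: position i shifts by key[i mod 3].
On shift: s+6=y, h+7=o, i+8=q, f+6=l, t+7=a.

yoqla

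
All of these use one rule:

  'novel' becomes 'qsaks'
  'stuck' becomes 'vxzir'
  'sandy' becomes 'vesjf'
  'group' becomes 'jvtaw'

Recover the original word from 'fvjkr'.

In novel: n→q is +3, o→s is +4, v→a is +5, e→k is +6 — the shift increases by 1 each position. Each letter shifts forward by (position + 3), i.e. 3, 4, 5, … — the shift grows by one for each successive letter.
Decoding fvjkr: f−3=c, v−4=r, j−5=e, k−6=e, r−7=k.

creek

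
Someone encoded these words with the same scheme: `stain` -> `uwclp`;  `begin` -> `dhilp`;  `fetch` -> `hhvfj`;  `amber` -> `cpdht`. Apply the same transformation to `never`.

The shifts repeat in a cycle of length 2: positions 0,1,… shift by +2, +3, then the pattern repeats.
Applying it to never: n+2=p, e+3=h, v+2=x, e+3=h, r+2=t.

phxht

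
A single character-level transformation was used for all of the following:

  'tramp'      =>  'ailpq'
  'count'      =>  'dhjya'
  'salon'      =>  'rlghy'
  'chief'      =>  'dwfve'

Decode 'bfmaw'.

t(19)→a(0) and r(17)→i(8) fit y≡9x+11 (mod 26); the inverse of 9 mod 26 is 3. Treating letters as 0–25, the rule is x ↦ 9x + 11 (mod 26).
Undoing it on bfmaw: b(1)→3·(1−11)≡22=w; f(5)→3·(5−11)≡8=i; m(12)→3·(12−11)≡3=d; a(0)→3·(0−11)≡19=t; w(22)→3·(22−11)≡7=h (all mod 26).

width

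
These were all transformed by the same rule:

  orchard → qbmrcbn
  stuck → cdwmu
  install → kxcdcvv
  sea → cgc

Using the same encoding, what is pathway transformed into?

Vowels shift forward by 2 and consonants shift forward by 10.
On pathway: p(cons)+10=z, a(vowel)+2=c, t(cons)+10=d, h(cons)+10=r, w(cons)+10=g, a(vowel)+2=c, y(cons)+10=i.

zcdrgci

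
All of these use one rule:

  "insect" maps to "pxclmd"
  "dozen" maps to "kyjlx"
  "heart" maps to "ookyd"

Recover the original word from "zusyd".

skirt

Shifts by position in insect: pos 0: i→p (+7), pos 1: n→x (+10), pos 2: s→c (+10), pos 3: e→l (+7), pos 4: c→m (+10), pos 5: t→d (+10) — repeating every 3. The shifts repeat in a cycle of length 3: positions 0,1,… shift by +7, +10, +10, then the pattern repeats.
Undoing it on zusyd: z−7=s, u−10=k, s−10=i, y−7=r, d−10=t.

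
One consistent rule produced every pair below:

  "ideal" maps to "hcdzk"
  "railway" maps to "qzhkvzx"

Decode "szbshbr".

Compare letters: i→h is +25, d→c is +25, e→d is +25 — a constant shift. This is a Caesar cipher with shift 25.
Decoding szbshbr: s−25=t, z−25=a, b−25=c, s−25=t, h−25=i, b−25=c, r−25=s.

tactics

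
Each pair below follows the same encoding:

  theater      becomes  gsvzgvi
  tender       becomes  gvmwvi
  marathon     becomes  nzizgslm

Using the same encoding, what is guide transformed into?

Each pair mirrors across the alphabet (t↔g, h↔s, e↔v): positions sum to 25. Each letter is replaced by its mirror in the alphabet: a↔z, b↔y, c↔x, and so on (the Atbash cipher).
Applying it to guide: g↔t, u↔f, i↔r, d↔w, e↔v.

tfrwv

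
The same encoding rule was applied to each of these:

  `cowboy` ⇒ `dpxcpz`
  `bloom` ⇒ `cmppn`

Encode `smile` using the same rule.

Every letter moves 1 place later in the alphabet, wrapping around z→a.
Applying it to smile: s+1=t, m+1=n, i+1=j, l+1=m, e+1=f.

tnjmf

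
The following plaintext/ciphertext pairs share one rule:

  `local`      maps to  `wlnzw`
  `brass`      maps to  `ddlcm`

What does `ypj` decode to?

yen

The output letters match the input read backwards, each shifted +11: local reversed is lacol. Read the word backwards and shift each letter +11.
Decoding ypj: shift back: y−11=n, p−11=e, j−11=y → ney; then reverse → yen.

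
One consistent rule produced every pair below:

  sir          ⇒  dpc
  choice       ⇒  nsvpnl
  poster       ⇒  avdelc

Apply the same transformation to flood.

Vowels shift forward by 7 and consonants shift forward by 11.
For flood: f(cons)+11=q, l(cons)+11=w, o(vowel)+7=v, o(vowel)+7=v, d(cons)+11=o.

qwvvo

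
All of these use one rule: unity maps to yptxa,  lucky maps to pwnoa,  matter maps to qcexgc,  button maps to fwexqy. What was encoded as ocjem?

kayak

Shifts by position in unity: pos 0: u→y (+4), pos 1: n→p (+2), pos 2: i→t (+11), pos 3: t→x (+4), pos 4: y→a (+2) — repeating every 3. A repeating key of period 3 is used — shifts +4, +2, +11 over and over.
Undoing it on ocjem: o−4=k, c−2=a, j−11=y, e−4=a, m−2=k.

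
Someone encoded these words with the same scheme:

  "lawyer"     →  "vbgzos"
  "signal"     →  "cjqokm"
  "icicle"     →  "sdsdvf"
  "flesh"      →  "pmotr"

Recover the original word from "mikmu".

chalk

Shifts by position in lawyer: pos 0: l→v (+10), pos 1: a→b (+1), pos 2: w→g (+10), pos 3: y→z (+1) — repeating every 2. The shifts repeat in a cycle of length 2: positions 0,1,… shift by +10, +1, then the pattern repeats.
Reversing it on mikmu: m−10=c, i−1=h, k−10=a, m−1=l, u−10=k.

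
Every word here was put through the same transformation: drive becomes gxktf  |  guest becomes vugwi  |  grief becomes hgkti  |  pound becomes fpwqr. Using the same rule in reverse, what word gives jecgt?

reach

The output letters match the input read backwards, each shifted +2: drive reversed is evird. Read the word backwards and shift each letter +2.
Reversing it on jecgt: shift back: j−2=h, e−2=c, c−2=a, g−2=e, t−2=r → hcaer; then reverse → reach.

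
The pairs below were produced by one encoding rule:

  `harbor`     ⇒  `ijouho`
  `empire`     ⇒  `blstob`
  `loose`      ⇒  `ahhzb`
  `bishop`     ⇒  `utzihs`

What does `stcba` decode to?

pixel

h(7)→i(8) and a(0)→j(9) fit y≡11x+9 (mod 26); the inverse of 11 mod 26 is 19. Each letter's alphabet position (a=0..z=25) is mapped through 11·x+9 mod 26 — an affine cipher.
Undoing it on stcba: s(18)→19·(18−9)≡15=p; t(19)→19·(19−9)≡8=i; c(2)→19·(2−9)≡23=x; b(1)→19·(1−9)≡4=e; a(0)→19·(0−9)≡11=l (all mod 26).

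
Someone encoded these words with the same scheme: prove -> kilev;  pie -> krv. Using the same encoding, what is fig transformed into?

Each pair mirrors across the alphabet (p↔k, r↔i, o↔l): positions sum to 25. Each letter is replaced by its mirror in the alphabet: a↔z, b↔y, c↔x, and so on (the Atbash cipher).
For fig: f↔u, i↔r, g↔t.

urt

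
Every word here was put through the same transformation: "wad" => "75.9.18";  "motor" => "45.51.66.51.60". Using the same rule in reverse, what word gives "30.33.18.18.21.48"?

hidden

w(#23)→75 and a(#1)→9: differences scale by 3, so n = 3·pos + 6. With a=1..z=26, the number is 3·pos + 6.
Reversing it on 30.33.18.18.21.48: 30→(30−6)÷3=8=h, 33→(33−6)÷3=9=i, 18→(18−6)÷3=4=d, 18→(18−6)÷3=4=d, 21→(21−6)÷3=5=e, 48→(48−6)÷3=14=n.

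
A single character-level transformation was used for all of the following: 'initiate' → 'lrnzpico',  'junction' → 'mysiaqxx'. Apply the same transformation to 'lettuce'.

In initiate: i→l is +3, n→r is +4, i→n is +5, t→z is +6 — the shift increases by 1 each position. The shift increases by 1 at each position, starting from +3: 3, 4, 5, ….
For lettuce: l+3=o, e+4=i, t+5=y, t+6=z, u+7=b, c+8=k, e+9=n.

oiyzbkn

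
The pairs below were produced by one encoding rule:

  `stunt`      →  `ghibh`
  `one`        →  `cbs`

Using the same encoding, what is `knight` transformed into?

Compare letters: s→g is +14, t→h is +14, u→i is +14 — a constant shift. It's a constant shift of +14 (ROT14).
On knight: k+14=y, n+14=b, i+14=w, g+14=u, h+14=v, t+14=h.

ybwuvh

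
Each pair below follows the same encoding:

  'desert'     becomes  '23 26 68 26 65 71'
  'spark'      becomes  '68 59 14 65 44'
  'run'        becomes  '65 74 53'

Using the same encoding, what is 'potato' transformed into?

59 56 71 14 71 56

d(#4)→23 and e(#5)→26: differences scale by 3, so n = 3·pos + 11. Each letter becomes 3×(its alphabet position, a=1..z=26) + 11.
On potato: p=16→59, o=15→56, t=20→71, a=1→14, t=20→71, o=15→56.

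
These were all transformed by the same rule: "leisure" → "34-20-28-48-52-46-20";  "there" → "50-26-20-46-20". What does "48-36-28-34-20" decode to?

smile

l(#12)→34 and e(#5)→20: differences scale by 2, so n = 2·pos + 10. Each letter becomes 2×(its alphabet position, a=1..z=26) + 10.
Undoing it on 48-36-28-34-20: 48→(48−10)÷2=19=s, 36→(36−10)÷2=13=m, 28→(28−10)÷2=9=i, 34→(34−10)÷2=12=l, 20→(20−10)÷2=5=e.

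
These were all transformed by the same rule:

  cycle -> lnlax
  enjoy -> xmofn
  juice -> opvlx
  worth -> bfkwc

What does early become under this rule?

c(2)→l(11) and y(24)→n(13) fit y≡19x+25 (mod 26); the inverse of 19 mod 26 is 11. This is an affine cipher: with a=0,…,z=25, each position x becomes (19x+25) mod 26.
For early: e(4)→19·4+25≡23=x; a(0)→19·0+25≡25=z; r(17)→19·17+25≡10=k; l(11)→19·11+25≡0=a; y(24)→19·24+25≡13=n (all mod 26).

xzkan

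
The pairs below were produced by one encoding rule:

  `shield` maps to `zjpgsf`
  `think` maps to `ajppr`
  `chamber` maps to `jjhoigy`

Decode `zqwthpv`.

soprano

It's a Vigenère-style cipher with numeric key [7,2]: position i shifts by key[i mod 2].
Undoing it on zqwthpv: z−7=s, q−2=o, w−7=p, t−2=r, h−7=a, p−2=n, v−7=o.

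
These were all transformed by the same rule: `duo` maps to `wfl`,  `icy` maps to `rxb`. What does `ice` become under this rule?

Each pair mirrors across the alphabet (d↔w, u↔f, o↔l): positions sum to 25. Each letter is replaced by its mirror in the alphabet: a↔z, b↔y, c↔x, and so on (the Atbash cipher).
On ice: i↔r, c↔x, e↔v.

rxv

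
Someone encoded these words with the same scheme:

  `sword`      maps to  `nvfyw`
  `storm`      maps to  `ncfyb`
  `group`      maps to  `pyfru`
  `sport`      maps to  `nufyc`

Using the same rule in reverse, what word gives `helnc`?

s(18)→n(13) and w(22)→v(21) fit y≡15x+3 (mod 26); the inverse of 15 mod 26 is 7. This is an affine cipher: with a=0,…,z=25, each position x becomes (15x+3) mod 26.
Reversing it on helnc: h(7)→7·(7−3)≡2=c; e(4)→7·(4−3)≡7=h; l(11)→7·(11−3)≡4=e; n(13)→7·(13−3)≡18=s; c(2)→7·(2−3)≡19=t (all mod 26).

chest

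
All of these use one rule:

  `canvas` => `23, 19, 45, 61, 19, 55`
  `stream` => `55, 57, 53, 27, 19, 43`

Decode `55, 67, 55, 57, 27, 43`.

system

c(#3)→23 and a(#1)→19: differences scale by 2, so n = 2·pos + 17. Each letter becomes 2×(its alphabet position, a=1..z=26) + 17.
Reversing it on 55, 67, 55, 57, 27, 43: 55→(55−17)÷2=19=s, 67→(67−17)÷2=25=y, 55→(55−17)÷2=19=s, 57→(57−17)÷2=20=t, 27→(27−17)÷2=5=e, 43→(43−17)÷2=13=m.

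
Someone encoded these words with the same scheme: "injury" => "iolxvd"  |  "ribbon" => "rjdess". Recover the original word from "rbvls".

The shift increases by 1 at each position, starting from +0: 0, 1, 2, ….
Undoing it on rbvls: r−0=r, b−1=a, v−2=t, l−3=i, s−4=o.

ratio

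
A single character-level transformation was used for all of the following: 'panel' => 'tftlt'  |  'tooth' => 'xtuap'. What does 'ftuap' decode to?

booth

In panel: p→t is +4, a→f is +5, n→t is +6, e→l is +7 — the shift increases by 1 each position. Each letter shifts forward by (position + 4), i.e. 4, 5, 6, … — the shift grows by one for each successive letter.
Decoding ftuap: f−4=b, t−5=o, u−6=o, a−7=t, p−8=h.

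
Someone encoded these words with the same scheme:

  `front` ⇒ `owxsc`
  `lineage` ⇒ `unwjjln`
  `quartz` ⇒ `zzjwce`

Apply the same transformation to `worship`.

It's a Vigenère-style cipher with numeric key [9,5]: position i shifts by key[i mod 2].
For worship: w+9=f, o+5=t, r+9=a, s+5=x, h+9=q, i+5=n, p+9=y.

ftaxqny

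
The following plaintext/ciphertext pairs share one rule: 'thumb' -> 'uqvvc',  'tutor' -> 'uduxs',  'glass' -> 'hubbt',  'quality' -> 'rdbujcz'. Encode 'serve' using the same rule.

tnsef

Shifts by position in thumb: pos 0: t→u (+1), pos 1: h→q (+9), pos 2: u→v (+1), pos 3: m→v (+9) — repeating every 2. It's a Vigenère-style cipher with numeric key [1,9]: position i shifts by key[i mod 2].
For serve: s+1=t, e+9=n, r+1=s, v+9=e, e+1=f.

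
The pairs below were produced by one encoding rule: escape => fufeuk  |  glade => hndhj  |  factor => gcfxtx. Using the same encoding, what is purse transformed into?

Each letter shifts forward by (position + 1), i.e. 1, 2, 3, … — the shift grows by one for each successive letter.
Applying it to purse: p+1=q, u+2=w, r+3=u, s+4=w, e+5=j.

qwuwj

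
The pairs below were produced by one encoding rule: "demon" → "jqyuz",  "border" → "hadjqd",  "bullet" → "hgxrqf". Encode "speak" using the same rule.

Shifts by position in demon: pos 0: d→j (+6), pos 1: e→q (+12), pos 2: m→y (+12), pos 3: o→u (+6), pos 4: n→z (+12) — repeating every 3. It's a Vigenère-style cipher with numeric key [6,12,12]: position i shifts by key[i mod 3].
On speak: s+6=y, p+12=b, e+12=q, a+6=g, k+12=w.

ybqgw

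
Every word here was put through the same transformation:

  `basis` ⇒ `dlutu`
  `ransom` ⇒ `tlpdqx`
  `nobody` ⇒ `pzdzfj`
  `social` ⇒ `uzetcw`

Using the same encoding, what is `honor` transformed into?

jzpzt

Shifts by position in basis: pos 0: b→d (+2), pos 1: a→l (+11), pos 2: s→u (+2), pos 3: i→t (+11) — repeating every 2. The shifts repeat in a cycle of length 2: positions 0,1,… shift by +2, +11, then the pattern repeats.
On honor: h+2=j, o+11=z, n+2=p, o+11=z, r+2=t.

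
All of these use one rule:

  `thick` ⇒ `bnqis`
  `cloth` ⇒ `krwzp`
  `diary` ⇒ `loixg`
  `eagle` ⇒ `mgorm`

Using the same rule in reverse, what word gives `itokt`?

angel

Shifts by position in thick: pos 0: t→b (+8), pos 1: h→n (+6), pos 2: i→q (+8), pos 3: c→i (+6) — repeating every 2. It's a Vigenère-style cipher with numeric key [8,6]: position i shifts by key[i mod 2].
Undoing it on itokt: i−8=a, t−6=n, o−8=g, k−6=e, t−8=l.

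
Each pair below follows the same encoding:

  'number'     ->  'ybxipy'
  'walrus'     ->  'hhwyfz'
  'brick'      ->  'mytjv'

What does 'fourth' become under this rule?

Shifts by position in number: pos 0: n→y (+11), pos 1: u→b (+7), pos 2: m→x (+11), pos 3: b→i (+7) — repeating every 2. It's a Vigenère-style cipher with numeric key [11,7]: position i shifts by key[i mod 2].
On fourth: f+11=q, o+7=v, u+11=f, r+7=y, t+11=e, h+7=o.

qvfyeo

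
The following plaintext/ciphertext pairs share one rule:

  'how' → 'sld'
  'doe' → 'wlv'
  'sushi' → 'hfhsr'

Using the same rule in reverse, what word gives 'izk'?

Each pair mirrors across the alphabet (h↔s, o↔l, w↔d): positions sum to 25. Letters are reflected about the middle of the alphabet (position → 25−position): Atbash.
Reversing it on izk: i↔r, z↔a, k↔p.

rap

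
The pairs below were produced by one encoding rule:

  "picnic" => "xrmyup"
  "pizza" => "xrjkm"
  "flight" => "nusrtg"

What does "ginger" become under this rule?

Letter i (0-indexed) is shifted by i+8, so successive shifts are 8, 9, 10, ….
Applying it to ginger: g+8=o, i+9=r, n+10=x, g+11=r, e+12=q, r+13=e.

orxrqe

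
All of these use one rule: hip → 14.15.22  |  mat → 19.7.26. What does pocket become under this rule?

h is letter #8 and maps to 14: an offset of 6. The number is (letter's place in the alphabet, a=1) + 6.
On pocket: p=16→22, o=15→21, c=3→9, k=11→17, e=5→11, t=20→26.

22.21.9.17.11.26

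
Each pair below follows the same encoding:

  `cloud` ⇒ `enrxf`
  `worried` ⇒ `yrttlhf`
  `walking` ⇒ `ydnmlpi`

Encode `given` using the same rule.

ilxhp

The shift depends on letter class: consonant c→e is +2, but vowel o→r is +3. Vowels shift forward by 3 and consonants shift forward by 2.
On given: g(cons)+2=i, i(vowel)+3=l, v(cons)+2=x, e(vowel)+3=h, n(cons)+2=p.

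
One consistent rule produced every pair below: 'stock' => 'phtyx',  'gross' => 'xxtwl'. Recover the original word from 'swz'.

urn

The output letters match the input read backwards, each shifted +5: stock reversed is kcots. Two steps: reverse the string, then apply a Caesar shift of +5.
Decoding swz: shift back: s−5=n, w−5=r, z−5=u → nru; then reverse → urn.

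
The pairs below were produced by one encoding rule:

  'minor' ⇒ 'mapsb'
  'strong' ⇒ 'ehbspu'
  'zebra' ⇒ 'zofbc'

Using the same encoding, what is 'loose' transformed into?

jsseo

m(12)→m(12) and i(8)→a(0) fit y≡3x+2 (mod 26); the inverse of 3 mod 26 is 9. Each letter's alphabet position (a=0..z=25) is mapped through 3·x+2 mod 26 — an affine cipher.
For loose: l(11)→3·11+2≡9=j; o(14)→3·14+2≡18=s; o(14)→3·14+2≡18=s; s(18)→3·18+2≡4=e; e(4)→3·4+2≡14=o (all mod 26).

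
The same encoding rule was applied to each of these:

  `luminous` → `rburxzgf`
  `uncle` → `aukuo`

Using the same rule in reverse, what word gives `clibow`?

The shift increases by 1 at each position, starting from +6: 6, 7, 8, ….
Reversing it on clibow: c−6=w, l−7=e, i−8=a, b−9=s, o−10=e, w−11=l.

weasel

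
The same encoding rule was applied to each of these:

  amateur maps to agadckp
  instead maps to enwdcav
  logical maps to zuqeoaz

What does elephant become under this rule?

This is an affine cipher: with a=0,…,z=25, each position x becomes (7x+0) mod 26.
For elephant: e(4)→7·4+0≡2=c; l(11)→7·11+0≡25=z; e(4)→7·4+0≡2=c; p(15)→7·15+0≡1=b; h(7)→7·7+0≡23=x; a(0)→7·0+0≡0=a; n(13)→7·13+0≡13=n; t(19)→7·19+0≡3=d (all mod 26).

czcbxand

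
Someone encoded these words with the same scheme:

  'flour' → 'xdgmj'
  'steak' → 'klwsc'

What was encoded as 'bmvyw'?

Compare letters: f→x is +18, l→d is +18, o→g is +18 — a constant shift. Every letter moves 18 places later in the alphabet, wrapping around z→a.
Undoing it on bmvyw: b−18=j, m−18=u, v−18=d, y−18=g, w−18=e.

judge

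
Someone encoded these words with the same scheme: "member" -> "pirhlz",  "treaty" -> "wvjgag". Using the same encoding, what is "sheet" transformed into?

vljka

In member: m→p is +3, e→i is +4, m→r is +5, b→h is +6 — the shift increases by 1 each position. Each letter shifts forward by (position + 3), i.e. 3, 4, 5, … — the shift grows by one for each successive letter.
On sheet: s+3=v, h+4=l, e+5=j, e+6=k, t+7=a.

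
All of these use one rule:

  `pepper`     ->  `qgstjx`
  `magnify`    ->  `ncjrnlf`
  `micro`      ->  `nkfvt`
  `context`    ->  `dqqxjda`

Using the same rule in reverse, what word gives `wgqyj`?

venue

Each letter shifts forward by (position + 1), i.e. 1, 2, 3, … — the shift grows by one for each successive letter.
Undoing it on wgqyj: w−1=v, g−2=e, q−3=n, y−4=u, j−5=e.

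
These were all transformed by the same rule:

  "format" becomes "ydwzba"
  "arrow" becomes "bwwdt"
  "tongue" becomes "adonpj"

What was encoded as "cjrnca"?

height

Each letter's alphabet position (a=0..z=25) is mapped through 15·x+1 mod 26 — an affine cipher.
Decoding cjrnca: c(2)→7·(2−1)≡7=h; j(9)→7·(9−1)≡4=e; r(17)→7·(17−1)≡8=i; n(13)→7·(13−1)≡6=g; c(2)→7·(2−1)≡7=h; a(0)→7·(0−1)≡19=t (all mod 26).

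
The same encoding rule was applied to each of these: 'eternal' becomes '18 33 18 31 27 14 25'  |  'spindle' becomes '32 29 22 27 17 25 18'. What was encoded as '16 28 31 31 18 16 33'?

e is letter #5 and maps to 18: an offset of 13. The number is (letter's place in the alphabet, a=1) + 13.
Undoing it on 16 28 31 31 18 16 33: 16→(16−13)÷1=3=c, 28→(28−13)÷1=15=o, 31→(31−13)÷1=18=r, 31→(31−13)÷1=18=r, 18→(18−13)÷1=5=e, 16→(16−13)÷1=3=c, 33→(33−13)÷1=20=t.

correct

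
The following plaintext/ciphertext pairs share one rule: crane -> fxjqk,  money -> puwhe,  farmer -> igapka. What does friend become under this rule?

ixrhtm

Shifts by position in crane: pos 0: c→f (+3), pos 1: r→x (+6), pos 2: a→j (+9), pos 3: n→q (+3), pos 4: e→k (+6) — repeating every 3. The shifts repeat in a cycle of length 3: positions 0,1,… shift by +3, +6, +9, then the pattern repeats.
Applying it to friend: f+3=i, r+6=x, i+9=r, e+3=h, n+6=t, d+9=m.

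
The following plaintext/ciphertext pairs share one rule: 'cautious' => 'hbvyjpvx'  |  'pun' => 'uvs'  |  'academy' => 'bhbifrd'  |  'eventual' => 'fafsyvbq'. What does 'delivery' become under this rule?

The shift depends on letter class: consonant c→h is +5, but vowel a→b is +1. The rule splits by letter class: vowels +1, consonants +5.
For delivery: d(cons)+5=i, e(vowel)+1=f, l(cons)+5=q, i(vowel)+1=j, v(cons)+5=a, e(vowel)+1=f, r(cons)+5=w, y(cons)+5=d.

ifqjafwd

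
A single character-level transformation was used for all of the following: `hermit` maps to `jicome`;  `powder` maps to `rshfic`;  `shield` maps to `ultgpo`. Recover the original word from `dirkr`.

The shifts repeat in a cycle of length 3: positions 0,1,… shift by +2, +4, +11, then the pattern repeats.
Undoing it on dirkr: d−2=b, i−4=e, r−11=g, k−2=i, r−4=n.

begin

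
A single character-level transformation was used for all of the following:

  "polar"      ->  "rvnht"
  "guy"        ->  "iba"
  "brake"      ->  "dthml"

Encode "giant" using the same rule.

iphpv

The rule splits by letter class: vowels +7, consonants +2.
For giant: g(cons)+2=i, i(vowel)+7=p, a(vowel)+7=h, n(cons)+2=p, t(cons)+2=v.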